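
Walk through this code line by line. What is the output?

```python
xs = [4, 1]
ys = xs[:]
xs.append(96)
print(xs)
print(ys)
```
[4, 1, 96]
[4, 1]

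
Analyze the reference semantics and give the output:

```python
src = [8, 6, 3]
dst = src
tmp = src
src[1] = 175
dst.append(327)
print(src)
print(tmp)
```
[8, 175, 3, 327]
[8, 175, 3, 327]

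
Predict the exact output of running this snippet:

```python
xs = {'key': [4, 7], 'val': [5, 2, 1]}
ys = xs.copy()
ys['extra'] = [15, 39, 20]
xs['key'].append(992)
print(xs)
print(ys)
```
{'key': [4, 7, 992], 'val': [5, 2, 1]}
{'key': [4, 7, 992], 'val': [5, 2, 1], 'extra': [15, 39, 20]}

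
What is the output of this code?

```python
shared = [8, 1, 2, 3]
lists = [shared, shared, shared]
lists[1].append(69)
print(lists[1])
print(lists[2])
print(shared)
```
[8, 1, 2, 3, 69]
[8, 1, 2, 3, 69]
[8, 1, 2, 3, 69]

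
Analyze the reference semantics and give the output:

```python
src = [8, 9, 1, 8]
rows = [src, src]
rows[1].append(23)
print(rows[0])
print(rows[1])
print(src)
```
[8, 9, 1, 8, 23]
[8, 9, 1, 8, 23]
[8, 9, 1, 8, 23]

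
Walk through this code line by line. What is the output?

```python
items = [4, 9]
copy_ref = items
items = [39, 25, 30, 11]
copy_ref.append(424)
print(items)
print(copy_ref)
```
[39, 25, 30, 11]
[4, 9, 424]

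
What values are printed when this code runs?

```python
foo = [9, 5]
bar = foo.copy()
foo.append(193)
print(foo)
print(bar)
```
[9, 5, 193]
[9, 5]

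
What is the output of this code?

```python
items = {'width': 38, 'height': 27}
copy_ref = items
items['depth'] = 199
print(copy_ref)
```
{'width': 38, 'height': 27, 'depth': 199}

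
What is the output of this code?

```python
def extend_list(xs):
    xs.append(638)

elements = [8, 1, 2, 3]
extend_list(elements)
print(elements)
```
[8, 1, 2, 3, 638]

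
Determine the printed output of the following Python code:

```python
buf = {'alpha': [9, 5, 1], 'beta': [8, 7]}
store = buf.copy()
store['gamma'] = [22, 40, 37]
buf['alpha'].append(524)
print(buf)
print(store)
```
{'alpha': [9, 5, 1, 524], 'beta': [8, 7]}
{'alpha': [9, 5, 1, 524], 'beta': [8, 7], 'gamma': [22, 40, 37]}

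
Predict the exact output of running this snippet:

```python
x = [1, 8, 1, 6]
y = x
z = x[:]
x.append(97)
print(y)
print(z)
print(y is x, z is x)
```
[1, 8, 1, 6, 97]
[1, 8, 1, 6]
True False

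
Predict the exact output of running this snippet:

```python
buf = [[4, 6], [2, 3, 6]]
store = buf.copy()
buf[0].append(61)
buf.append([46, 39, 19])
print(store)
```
[[4, 6, 61], [2, 3, 6]]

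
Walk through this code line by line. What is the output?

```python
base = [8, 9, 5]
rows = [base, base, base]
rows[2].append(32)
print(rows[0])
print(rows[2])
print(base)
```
[8, 9, 5, 32]
[8, 9, 5, 32]
[8, 9, 5, 32]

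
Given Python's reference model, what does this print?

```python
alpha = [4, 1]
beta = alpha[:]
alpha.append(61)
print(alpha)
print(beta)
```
[4, 1, 61]
[4, 1]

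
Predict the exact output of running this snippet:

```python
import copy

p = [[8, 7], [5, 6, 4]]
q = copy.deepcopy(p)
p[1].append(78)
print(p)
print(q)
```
[[8, 7], [5, 6, 4, 78]]
[[8, 7], [5, 6, 4]]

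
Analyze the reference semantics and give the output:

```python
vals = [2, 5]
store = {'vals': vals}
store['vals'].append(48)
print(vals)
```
[2, 5, 48]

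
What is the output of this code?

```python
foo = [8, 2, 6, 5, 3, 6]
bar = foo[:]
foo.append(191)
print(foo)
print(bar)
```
[8, 2, 6, 5, 3, 6, 191]
[8, 2, 6, 5, 3, 6]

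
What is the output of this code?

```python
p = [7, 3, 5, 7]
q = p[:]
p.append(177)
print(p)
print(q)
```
[7, 3, 5, 7, 177]
[7, 3, 5, 7]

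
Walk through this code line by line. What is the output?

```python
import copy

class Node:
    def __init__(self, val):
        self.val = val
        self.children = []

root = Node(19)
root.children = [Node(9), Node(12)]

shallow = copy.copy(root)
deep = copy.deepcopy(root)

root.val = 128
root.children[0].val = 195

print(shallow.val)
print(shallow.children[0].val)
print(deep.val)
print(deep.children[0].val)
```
19
195
19
9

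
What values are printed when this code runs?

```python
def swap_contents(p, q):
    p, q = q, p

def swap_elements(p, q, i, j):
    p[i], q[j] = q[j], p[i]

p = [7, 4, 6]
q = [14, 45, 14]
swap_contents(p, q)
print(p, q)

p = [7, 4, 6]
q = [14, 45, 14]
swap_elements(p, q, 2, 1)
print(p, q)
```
[7, 4, 6] [14, 45, 14]
[7, 4, 45] [14, 6, 14]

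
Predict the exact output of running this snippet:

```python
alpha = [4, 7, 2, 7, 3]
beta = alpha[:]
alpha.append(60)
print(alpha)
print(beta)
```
[4, 7, 2, 7, 3, 60]
[4, 7, 2, 7, 3]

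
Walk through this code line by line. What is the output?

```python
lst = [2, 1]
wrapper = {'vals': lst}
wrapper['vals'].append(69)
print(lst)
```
[2, 1, 69]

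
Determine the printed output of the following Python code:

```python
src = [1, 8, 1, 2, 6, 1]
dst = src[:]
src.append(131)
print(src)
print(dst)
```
[1, 8, 1, 2, 6, 1, 131]
[1, 8, 1, 2, 6, 1]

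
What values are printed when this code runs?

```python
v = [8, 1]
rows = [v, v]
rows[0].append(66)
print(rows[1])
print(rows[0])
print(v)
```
[8, 1, 66]
[8, 1, 66]
[8, 1, 66]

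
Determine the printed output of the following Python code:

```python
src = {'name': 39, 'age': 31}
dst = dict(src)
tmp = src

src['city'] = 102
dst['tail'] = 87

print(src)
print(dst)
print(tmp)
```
{'name': 39, 'age': 31, 'city': 102}
{'name': 39, 'age': 31, 'tail': 87}
{'name': 39, 'age': 31, 'city': 102}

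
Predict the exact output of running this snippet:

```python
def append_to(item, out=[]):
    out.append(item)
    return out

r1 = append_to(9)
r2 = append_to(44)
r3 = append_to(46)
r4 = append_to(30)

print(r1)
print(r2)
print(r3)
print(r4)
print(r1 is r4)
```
[9, 44, 46, 30]
[9, 44, 46, 30]
[9, 44, 46, 30]
[9, 44, 46, 30]
True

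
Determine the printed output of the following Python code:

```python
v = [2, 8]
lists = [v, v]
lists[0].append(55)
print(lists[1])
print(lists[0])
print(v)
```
[2, 8, 55]
[2, 8, 55]
[2, 8, 55]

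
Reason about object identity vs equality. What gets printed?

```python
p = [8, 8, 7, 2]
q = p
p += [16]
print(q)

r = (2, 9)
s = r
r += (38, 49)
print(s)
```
[8, 8, 7, 2, 16]
(2, 9)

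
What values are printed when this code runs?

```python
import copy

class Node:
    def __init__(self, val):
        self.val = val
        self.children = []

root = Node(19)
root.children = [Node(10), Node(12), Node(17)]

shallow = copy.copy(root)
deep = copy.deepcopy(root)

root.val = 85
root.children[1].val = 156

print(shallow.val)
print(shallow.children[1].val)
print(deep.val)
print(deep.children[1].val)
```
19
156
19
12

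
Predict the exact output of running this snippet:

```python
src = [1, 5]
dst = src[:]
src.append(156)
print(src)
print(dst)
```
[1, 5, 156]
[1, 5]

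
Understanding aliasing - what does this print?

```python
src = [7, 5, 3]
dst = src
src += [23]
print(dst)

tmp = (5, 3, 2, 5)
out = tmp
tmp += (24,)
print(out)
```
[7, 5, 3, 23]
(5, 3, 2, 5)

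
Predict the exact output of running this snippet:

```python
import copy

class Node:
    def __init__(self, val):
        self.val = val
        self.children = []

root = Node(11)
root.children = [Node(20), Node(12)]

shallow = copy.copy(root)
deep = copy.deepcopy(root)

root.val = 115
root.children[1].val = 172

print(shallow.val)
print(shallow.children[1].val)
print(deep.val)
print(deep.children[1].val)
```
11
172
11
12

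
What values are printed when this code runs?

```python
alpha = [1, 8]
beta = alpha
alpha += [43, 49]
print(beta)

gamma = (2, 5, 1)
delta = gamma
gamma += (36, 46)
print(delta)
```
[1, 8, 43, 49]
(2, 5, 1)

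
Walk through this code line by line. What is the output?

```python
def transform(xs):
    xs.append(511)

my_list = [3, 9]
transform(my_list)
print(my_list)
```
[3, 9, 511]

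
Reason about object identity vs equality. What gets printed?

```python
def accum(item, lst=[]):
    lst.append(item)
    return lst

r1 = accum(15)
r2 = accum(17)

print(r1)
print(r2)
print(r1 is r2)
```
[15, 17]
[15, 17]
True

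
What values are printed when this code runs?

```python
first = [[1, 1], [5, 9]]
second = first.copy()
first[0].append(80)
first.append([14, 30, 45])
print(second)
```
[[1, 1, 80], [5, 9]]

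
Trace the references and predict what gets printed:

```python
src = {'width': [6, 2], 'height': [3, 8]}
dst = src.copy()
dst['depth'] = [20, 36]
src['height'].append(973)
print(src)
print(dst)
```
{'width': [6, 2], 'height': [3, 8, 973]}
{'width': [6, 2], 'height': [3, 8, 973], 'depth': [20, 36]}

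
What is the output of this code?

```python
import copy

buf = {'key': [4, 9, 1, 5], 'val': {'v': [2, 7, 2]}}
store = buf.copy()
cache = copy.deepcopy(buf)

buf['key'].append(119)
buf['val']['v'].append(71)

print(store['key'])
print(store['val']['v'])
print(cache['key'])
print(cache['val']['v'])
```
[4, 9, 1, 5, 119]
[2, 7, 2, 71]
[4, 9, 1, 5]
[2, 7, 2]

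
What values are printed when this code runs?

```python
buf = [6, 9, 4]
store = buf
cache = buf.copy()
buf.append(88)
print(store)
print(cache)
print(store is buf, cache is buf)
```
[6, 9, 4, 88]
[6, 9, 4]
True False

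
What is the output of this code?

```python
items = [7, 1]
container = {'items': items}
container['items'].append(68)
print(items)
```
[7, 1, 68]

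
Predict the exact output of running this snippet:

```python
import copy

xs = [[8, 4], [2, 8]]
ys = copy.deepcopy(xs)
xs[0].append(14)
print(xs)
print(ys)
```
[[8, 4, 14], [2, 8]]
[[8, 4], [2, 8]]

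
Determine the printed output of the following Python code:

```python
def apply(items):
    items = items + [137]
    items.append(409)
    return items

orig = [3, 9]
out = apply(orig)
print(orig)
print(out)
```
[3, 9]
[3, 9, 137, 409]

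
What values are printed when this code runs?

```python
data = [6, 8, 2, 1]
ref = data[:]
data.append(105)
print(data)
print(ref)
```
[6, 8, 2, 1, 105]
[6, 8, 2, 1]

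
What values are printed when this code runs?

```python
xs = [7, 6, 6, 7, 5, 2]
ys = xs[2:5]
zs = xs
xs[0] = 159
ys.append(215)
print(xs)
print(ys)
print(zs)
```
[159, 6, 6, 7, 5, 2]
[6, 7, 5, 215]
[159, 6, 6, 7, 5, 2]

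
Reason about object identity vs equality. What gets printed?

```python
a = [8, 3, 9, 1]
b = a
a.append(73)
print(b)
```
[8, 3, 9, 1, 73]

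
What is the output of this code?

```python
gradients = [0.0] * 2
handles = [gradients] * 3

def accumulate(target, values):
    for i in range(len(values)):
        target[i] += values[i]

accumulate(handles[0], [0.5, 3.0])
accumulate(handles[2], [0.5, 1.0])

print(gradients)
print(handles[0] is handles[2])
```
[1.0, 4.0]
True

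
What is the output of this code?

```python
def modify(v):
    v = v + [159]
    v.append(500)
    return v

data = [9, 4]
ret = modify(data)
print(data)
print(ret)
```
[9, 4]
[9, 4, 159, 500]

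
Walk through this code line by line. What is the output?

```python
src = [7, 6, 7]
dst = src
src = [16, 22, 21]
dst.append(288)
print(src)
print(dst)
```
[16, 22, 21]
[7, 6, 7, 288]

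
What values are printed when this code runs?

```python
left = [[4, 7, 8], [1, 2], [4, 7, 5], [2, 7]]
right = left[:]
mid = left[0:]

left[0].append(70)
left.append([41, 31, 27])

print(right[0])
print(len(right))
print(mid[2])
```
[4, 7, 8, 70]
4
[4, 7, 5]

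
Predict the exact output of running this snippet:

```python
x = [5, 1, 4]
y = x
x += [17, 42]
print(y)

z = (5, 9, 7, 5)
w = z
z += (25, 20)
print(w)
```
[5, 1, 4, 17, 42]
(5, 9, 7, 5)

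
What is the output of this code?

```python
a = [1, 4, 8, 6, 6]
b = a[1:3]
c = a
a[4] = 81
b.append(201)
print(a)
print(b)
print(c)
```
[1, 4, 8, 6, 81]
[4, 8, 201]
[1, 4, 8, 6, 81]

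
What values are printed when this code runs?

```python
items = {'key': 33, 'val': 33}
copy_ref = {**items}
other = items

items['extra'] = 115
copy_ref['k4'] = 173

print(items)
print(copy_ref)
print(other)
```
{'key': 33, 'val': 33, 'extra': 115}
{'key': 33, 'val': 33, 'k4': 173}
{'key': 33, 'val': 33, 'extra': 115}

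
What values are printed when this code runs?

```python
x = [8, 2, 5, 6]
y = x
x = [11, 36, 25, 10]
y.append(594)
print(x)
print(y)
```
[11, 36, 25, 10]
[8, 2, 5, 6, 594]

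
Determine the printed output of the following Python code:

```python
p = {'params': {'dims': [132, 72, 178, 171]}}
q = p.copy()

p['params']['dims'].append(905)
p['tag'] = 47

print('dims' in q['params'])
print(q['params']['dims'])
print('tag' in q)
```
True
[132, 72, 178, 171, 905]
False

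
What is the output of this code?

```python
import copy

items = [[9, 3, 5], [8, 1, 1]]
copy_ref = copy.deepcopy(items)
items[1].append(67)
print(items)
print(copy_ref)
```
[[9, 3, 5], [8, 1, 1, 67]]
[[9, 3, 5], [8, 1, 1]]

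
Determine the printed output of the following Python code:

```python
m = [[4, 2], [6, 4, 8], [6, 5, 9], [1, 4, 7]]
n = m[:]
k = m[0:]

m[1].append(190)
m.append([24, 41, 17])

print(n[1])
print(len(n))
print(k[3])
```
[6, 4, 8, 190]
4
[1, 4, 7]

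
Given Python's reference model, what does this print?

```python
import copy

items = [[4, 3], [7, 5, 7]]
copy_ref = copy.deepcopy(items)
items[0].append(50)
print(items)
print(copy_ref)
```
[[4, 3, 50], [7, 5, 7]]
[[4, 3], [7, 5, 7]]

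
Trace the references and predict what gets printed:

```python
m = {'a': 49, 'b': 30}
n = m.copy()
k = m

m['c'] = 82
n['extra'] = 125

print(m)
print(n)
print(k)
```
{'a': 49, 'b': 30, 'c': 82}
{'a': 49, 'b': 30, 'extra': 125}
{'a': 49, 'b': 30, 'c': 82}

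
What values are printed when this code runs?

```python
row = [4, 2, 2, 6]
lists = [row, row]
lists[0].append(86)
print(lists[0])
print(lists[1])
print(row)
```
[4, 2, 2, 6, 86]
[4, 2, 2, 6, 86]
[4, 2, 2, 6, 86]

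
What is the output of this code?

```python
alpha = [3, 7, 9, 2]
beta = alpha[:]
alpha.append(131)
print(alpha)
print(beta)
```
[3, 7, 9, 2, 131]
[3, 7, 9, 2]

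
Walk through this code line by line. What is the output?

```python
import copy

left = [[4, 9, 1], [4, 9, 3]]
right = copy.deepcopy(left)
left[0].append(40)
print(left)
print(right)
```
[[4, 9, 1, 40], [4, 9, 3]]
[[4, 9, 1], [4, 9, 3]]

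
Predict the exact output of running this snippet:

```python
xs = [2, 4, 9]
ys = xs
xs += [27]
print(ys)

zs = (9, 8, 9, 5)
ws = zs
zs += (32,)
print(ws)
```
[2, 4, 9, 27]
(9, 8, 9, 5)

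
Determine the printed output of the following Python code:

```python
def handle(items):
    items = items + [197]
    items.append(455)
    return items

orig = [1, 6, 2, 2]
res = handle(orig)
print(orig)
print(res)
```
[1, 6, 2, 2]
[1, 6, 2, 2, 197, 455]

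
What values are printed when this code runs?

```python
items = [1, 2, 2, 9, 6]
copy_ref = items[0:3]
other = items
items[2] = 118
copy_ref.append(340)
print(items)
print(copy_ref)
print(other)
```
[1, 2, 118, 9, 6]
[1, 2, 2, 340]
[1, 2, 118, 9, 6]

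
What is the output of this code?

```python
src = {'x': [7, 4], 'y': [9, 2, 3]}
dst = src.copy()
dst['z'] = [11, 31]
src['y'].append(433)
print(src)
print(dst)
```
{'x': [7, 4], 'y': [9, 2, 3, 433]}
{'x': [7, 4], 'y': [9, 2, 3, 433], 'z': [11, 31]}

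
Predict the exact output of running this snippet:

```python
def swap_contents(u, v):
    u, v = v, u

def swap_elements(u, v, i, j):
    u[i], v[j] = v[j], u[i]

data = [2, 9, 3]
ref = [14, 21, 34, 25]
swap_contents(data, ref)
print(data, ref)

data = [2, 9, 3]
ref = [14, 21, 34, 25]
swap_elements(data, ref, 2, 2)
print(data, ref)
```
[2, 9, 3] [14, 21, 34, 25]
[2, 9, 34] [14, 21, 3, 25]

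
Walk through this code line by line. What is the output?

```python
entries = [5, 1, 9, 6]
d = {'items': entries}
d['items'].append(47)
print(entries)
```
[5, 1, 9, 6, 47]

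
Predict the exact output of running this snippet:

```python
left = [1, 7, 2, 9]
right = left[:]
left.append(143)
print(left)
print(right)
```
[1, 7, 2, 9, 143]
[1, 7, 2, 9]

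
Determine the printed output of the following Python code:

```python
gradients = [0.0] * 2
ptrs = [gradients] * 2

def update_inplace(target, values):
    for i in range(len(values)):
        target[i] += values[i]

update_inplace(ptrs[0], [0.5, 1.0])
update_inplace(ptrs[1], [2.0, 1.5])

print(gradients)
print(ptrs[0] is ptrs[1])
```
[2.5, 2.5]
True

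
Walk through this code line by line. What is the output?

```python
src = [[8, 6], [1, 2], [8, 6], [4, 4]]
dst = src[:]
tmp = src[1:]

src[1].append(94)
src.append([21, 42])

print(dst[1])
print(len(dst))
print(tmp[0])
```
[1, 2, 94]
4
[1, 2, 94]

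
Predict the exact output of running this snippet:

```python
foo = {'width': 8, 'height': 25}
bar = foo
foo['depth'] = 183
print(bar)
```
{'width': 8, 'height': 25, 'depth': 183}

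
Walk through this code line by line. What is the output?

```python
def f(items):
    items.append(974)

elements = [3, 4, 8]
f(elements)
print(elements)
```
[3, 4, 8, 974]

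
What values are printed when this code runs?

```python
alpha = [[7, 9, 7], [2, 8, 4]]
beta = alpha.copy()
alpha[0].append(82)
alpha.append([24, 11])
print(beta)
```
[[7, 9, 7, 82], [2, 8, 4]]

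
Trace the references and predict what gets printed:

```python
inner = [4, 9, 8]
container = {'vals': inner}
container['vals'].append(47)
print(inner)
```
[4, 9, 8, 47]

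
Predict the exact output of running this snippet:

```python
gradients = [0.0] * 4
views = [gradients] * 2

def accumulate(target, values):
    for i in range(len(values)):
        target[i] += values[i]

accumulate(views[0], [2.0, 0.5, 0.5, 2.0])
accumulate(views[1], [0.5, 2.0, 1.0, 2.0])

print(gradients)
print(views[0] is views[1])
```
[2.5, 2.5, 1.5, 4.0]
True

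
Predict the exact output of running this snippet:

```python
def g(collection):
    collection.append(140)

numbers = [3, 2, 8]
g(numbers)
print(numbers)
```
[3, 2, 8, 140]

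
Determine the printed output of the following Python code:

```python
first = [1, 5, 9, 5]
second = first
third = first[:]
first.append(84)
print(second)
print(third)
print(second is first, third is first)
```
[1, 5, 9, 5, 84]
[1, 5, 9, 5]
True False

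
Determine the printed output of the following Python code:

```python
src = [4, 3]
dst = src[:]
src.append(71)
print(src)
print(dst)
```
[4, 3, 71]
[4, 3]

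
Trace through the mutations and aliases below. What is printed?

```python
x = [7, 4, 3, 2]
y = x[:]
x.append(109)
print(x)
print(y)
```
[7, 4, 3, 2, 109]
[7, 4, 3, 2]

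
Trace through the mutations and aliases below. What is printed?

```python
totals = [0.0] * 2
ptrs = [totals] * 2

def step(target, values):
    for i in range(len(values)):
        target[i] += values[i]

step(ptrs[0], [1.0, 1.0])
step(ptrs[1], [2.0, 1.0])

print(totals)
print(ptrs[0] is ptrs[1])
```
[3.0, 2.0]
True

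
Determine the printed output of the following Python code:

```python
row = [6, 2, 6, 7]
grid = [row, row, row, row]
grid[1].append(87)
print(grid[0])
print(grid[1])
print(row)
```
[6, 2, 6, 7, 87]
[6, 2, 6, 7, 87]
[6, 2, 6, 7, 87]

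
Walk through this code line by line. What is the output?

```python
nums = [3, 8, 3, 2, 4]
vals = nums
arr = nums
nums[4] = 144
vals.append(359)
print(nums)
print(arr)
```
[3, 8, 3, 2, 144, 359]
[3, 8, 3, 2, 144, 359]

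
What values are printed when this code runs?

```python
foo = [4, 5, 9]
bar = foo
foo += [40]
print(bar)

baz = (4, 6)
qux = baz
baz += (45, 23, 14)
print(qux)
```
[4, 5, 9, 40]
(4, 6)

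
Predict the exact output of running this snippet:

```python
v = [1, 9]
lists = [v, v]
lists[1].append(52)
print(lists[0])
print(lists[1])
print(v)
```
[1, 9, 52]
[1, 9, 52]
[1, 9, 52]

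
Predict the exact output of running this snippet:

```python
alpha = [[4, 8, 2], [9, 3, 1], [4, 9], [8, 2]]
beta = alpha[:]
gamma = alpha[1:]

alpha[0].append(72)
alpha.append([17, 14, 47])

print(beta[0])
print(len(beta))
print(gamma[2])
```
[4, 8, 2, 72]
4
[8, 2]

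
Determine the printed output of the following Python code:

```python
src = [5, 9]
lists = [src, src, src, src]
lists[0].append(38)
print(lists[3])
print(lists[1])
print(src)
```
[5, 9, 38]
[5, 9, 38]
[5, 9, 38]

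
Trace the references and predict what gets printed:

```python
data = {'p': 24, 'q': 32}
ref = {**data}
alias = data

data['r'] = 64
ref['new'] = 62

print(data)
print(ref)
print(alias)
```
{'p': 24, 'q': 32, 'r': 64}
{'p': 24, 'q': 32, 'new': 62}
{'p': 24, 'q': 32, 'r': 64}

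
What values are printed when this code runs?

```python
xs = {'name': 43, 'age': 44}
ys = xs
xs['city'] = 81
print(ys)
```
{'name': 43, 'age': 44, 'city': 81}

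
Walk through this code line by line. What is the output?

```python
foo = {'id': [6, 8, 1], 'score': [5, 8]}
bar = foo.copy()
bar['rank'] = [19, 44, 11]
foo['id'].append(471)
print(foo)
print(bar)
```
{'id': [6, 8, 1, 471], 'score': [5, 8]}
{'id': [6, 8, 1, 471], 'score': [5, 8], 'rank': [19, 44, 11]}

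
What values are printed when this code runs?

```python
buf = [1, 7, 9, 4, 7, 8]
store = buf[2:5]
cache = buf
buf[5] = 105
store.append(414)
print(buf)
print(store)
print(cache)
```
[1, 7, 9, 4, 7, 105]
[9, 4, 7, 414]
[1, 7, 9, 4, 7, 105]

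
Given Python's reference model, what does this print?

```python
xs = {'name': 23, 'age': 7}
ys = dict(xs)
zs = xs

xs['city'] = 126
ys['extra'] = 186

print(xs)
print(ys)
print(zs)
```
{'name': 23, 'age': 7, 'city': 126}
{'name': 23, 'age': 7, 'extra': 186}
{'name': 23, 'age': 7, 'city': 126}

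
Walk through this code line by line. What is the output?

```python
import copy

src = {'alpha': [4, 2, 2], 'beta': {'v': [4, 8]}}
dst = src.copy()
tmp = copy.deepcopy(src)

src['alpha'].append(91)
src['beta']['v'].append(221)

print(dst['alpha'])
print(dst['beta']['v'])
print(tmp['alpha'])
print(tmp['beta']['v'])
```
[4, 2, 2, 91]
[4, 8, 221]
[4, 2, 2]
[4, 8]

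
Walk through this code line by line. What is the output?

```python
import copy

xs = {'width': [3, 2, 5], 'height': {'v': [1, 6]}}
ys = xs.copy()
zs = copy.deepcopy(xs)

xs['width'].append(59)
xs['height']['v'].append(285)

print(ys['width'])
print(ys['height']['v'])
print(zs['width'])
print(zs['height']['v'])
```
[3, 2, 5, 59]
[1, 6, 285]
[3, 2, 5]
[1, 6]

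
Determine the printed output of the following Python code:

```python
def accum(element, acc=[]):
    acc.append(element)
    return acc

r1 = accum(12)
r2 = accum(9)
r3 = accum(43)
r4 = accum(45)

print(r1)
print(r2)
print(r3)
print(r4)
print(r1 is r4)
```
[12, 9, 43, 45]
[12, 9, 43, 45]
[12, 9, 43, 45]
[12, 9, 43, 45]
True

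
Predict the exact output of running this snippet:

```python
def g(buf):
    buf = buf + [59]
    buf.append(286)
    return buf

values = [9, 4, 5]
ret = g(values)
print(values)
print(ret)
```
[9, 4, 5]
[9, 4, 5, 59, 286]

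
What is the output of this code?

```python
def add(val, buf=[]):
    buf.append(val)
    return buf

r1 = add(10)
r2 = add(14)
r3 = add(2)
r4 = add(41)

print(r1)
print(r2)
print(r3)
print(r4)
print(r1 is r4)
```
[10, 14, 2, 41]
[10, 14, 2, 41]
[10, 14, 2, 41]
[10, 14, 2, 41]
True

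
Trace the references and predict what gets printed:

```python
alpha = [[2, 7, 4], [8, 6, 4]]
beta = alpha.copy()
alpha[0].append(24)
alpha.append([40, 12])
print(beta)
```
[[2, 7, 4, 24], [8, 6, 4]]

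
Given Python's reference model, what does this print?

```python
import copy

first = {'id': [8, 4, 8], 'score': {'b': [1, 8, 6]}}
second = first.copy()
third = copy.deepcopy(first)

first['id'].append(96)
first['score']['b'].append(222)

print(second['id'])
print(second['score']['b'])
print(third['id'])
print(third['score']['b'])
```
[8, 4, 8, 96]
[1, 8, 6, 222]
[8, 4, 8]
[1, 8, 6]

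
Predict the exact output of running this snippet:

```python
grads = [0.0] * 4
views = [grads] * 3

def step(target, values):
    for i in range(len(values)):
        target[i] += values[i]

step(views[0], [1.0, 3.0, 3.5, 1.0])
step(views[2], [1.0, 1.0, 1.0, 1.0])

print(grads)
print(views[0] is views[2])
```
[2.0, 4.0, 4.5, 2.0]
True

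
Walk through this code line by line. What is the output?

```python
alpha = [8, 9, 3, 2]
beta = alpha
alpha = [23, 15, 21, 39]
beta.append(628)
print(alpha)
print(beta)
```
[23, 15, 21, 39]
[8, 9, 3, 2, 628]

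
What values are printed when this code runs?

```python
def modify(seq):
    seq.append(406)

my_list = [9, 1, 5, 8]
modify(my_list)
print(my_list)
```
[9, 1, 5, 8, 406]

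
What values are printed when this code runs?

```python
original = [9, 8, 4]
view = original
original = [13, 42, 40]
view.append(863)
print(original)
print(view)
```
[13, 42, 40]
[9, 8, 4, 863]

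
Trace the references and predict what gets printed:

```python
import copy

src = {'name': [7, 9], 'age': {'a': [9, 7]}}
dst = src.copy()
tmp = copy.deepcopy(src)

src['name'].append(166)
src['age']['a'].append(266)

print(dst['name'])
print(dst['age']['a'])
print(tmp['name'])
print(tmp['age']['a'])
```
[7, 9, 166]
[9, 7, 266]
[7, 9]
[9, 7]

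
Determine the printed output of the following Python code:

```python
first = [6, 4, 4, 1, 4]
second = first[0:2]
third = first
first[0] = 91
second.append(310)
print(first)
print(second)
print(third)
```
[91, 4, 4, 1, 4]
[6, 4, 310]
[91, 4, 4, 1, 4]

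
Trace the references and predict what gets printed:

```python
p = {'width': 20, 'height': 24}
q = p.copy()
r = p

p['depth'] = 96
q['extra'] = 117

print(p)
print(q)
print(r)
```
{'width': 20, 'height': 24, 'depth': 96}
{'width': 20, 'height': 24, 'extra': 117}
{'width': 20, 'height': 24, 'depth': 96}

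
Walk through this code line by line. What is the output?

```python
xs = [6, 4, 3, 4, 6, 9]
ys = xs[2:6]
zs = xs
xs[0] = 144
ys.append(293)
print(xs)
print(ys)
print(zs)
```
[144, 4, 3, 4, 6, 9]
[3, 4, 6, 9, 293]
[144, 4, 3, 4, 6, 9]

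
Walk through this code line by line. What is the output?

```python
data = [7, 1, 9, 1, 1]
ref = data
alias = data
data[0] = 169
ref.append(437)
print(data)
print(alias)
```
[169, 1, 9, 1, 1, 437]
[169, 1, 9, 1, 1, 437]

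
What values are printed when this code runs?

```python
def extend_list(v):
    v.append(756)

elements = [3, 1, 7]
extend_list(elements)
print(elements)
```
[3, 1, 7, 756]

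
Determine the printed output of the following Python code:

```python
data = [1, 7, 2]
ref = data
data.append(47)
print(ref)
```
[1, 7, 2, 47]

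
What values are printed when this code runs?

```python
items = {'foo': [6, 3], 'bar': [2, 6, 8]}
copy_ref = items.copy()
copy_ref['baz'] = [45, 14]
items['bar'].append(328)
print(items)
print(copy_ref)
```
{'foo': [6, 3], 'bar': [2, 6, 8, 328]}
{'foo': [6, 3], 'bar': [2, 6, 8, 328], 'baz': [45, 14]}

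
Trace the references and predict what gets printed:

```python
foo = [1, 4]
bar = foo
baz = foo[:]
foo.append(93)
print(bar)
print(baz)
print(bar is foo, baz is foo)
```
[1, 4, 93]
[1, 4]
True False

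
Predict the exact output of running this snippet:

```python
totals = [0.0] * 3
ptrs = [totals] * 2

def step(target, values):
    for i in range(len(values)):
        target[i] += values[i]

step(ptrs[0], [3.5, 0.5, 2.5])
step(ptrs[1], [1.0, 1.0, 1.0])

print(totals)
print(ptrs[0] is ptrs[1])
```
[4.5, 1.5, 3.5]
True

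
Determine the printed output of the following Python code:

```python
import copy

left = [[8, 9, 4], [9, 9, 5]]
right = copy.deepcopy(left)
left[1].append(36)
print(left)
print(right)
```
[[8, 9, 4], [9, 9, 5, 36]]
[[8, 9, 4], [9, 9, 5]]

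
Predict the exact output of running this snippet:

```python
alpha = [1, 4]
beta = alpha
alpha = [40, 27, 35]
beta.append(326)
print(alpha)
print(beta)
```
[40, 27, 35]
[1, 4, 326]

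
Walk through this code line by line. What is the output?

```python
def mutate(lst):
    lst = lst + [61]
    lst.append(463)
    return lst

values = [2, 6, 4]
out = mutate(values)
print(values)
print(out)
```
[2, 6, 4]
[2, 6, 4, 61, 463]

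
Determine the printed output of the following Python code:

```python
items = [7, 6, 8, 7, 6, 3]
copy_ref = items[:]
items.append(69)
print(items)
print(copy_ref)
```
[7, 6, 8, 7, 6, 3, 69]
[7, 6, 8, 7, 6, 3]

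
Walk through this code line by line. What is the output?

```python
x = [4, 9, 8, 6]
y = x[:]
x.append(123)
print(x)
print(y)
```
[4, 9, 8, 6, 123]
[4, 9, 8, 6]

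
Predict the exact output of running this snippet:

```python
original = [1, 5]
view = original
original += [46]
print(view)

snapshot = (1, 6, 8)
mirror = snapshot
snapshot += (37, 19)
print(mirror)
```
[1, 5, 46]
(1, 6, 8)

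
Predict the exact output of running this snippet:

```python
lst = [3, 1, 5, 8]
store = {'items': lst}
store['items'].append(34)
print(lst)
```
[3, 1, 5, 8, 34]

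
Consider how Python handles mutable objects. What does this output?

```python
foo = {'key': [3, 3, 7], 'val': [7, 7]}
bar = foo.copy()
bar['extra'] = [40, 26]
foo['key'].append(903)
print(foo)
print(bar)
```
{'key': [3, 3, 7, 903], 'val': [7, 7]}
{'key': [3, 3, 7, 903], 'val': [7, 7], 'extra': [40, 26]}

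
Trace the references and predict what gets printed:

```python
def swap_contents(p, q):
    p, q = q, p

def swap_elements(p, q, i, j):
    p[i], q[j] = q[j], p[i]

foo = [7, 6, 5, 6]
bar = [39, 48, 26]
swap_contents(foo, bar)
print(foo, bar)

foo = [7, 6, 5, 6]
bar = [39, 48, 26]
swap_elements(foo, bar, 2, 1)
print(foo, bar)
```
[7, 6, 5, 6] [39, 48, 26]
[7, 6, 48, 6] [39, 5, 26]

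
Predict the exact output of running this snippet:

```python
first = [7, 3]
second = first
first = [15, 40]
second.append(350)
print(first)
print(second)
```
[15, 40]
[7, 3, 350]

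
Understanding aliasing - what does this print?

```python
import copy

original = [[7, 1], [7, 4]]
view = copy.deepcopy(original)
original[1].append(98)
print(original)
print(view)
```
[[7, 1], [7, 4, 98]]
[[7, 1], [7, 4]]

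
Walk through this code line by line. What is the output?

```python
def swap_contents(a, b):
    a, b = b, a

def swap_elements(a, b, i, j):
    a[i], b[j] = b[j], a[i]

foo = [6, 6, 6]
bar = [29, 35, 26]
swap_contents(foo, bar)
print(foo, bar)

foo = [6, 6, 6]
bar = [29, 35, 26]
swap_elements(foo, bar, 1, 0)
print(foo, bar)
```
[6, 6, 6] [29, 35, 26]
[6, 29, 6] [6, 35, 26]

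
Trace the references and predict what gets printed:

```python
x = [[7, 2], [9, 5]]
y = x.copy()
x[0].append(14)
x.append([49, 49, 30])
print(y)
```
[[7, 2, 14], [9, 5]]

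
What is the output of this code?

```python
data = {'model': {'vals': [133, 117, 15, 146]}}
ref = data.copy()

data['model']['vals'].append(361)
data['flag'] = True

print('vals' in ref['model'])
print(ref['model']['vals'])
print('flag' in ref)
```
True
[133, 117, 15, 146, 361]
False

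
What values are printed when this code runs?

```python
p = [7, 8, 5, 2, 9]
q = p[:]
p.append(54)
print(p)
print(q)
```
[7, 8, 5, 2, 9, 54]
[7, 8, 5, 2, 9]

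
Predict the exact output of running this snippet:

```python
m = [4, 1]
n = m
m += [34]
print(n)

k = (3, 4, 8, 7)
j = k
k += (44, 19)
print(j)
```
[4, 1, 34]
(3, 4, 8, 7)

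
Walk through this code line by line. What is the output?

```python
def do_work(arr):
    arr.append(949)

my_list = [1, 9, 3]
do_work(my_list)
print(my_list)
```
[1, 9, 3, 949]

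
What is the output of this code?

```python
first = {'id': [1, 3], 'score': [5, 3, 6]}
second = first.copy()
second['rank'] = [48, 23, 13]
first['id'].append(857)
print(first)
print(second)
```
{'id': [1, 3, 857], 'score': [5, 3, 6]}
{'id': [1, 3, 857], 'score': [5, 3, 6], 'rank': [48, 23, 13]}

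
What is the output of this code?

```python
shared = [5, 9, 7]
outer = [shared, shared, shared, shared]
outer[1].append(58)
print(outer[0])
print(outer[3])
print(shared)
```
[5, 9, 7, 58]
[5, 9, 7, 58]
[5, 9, 7, 58]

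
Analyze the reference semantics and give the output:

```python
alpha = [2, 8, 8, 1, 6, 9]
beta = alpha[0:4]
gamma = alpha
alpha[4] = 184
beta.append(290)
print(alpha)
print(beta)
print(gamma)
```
[2, 8, 8, 1, 184, 9]
[2, 8, 8, 1, 290]
[2, 8, 8, 1, 184, 9]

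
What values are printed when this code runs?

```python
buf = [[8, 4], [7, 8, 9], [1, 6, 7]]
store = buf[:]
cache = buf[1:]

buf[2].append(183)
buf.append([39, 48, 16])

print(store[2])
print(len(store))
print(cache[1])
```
[1, 6, 7, 183]
3
[1, 6, 7, 183]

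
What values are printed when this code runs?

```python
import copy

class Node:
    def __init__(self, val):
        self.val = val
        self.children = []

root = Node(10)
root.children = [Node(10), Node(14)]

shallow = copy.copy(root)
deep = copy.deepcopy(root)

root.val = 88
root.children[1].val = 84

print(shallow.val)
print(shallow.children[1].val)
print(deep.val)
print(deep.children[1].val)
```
10
84
10
14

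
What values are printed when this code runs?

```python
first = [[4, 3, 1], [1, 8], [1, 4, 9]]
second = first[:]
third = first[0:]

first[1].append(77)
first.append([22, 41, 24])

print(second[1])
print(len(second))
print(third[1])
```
[1, 8, 77]
3
[1, 8, 77]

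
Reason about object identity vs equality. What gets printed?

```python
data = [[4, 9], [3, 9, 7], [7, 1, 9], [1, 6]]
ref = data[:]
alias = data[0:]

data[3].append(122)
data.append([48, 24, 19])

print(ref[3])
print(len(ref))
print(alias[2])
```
[1, 6, 122]
4
[7, 1, 9]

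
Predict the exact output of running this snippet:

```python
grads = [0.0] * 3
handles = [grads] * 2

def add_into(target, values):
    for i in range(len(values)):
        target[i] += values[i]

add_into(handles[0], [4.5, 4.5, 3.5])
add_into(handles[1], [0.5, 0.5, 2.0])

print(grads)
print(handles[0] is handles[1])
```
[5.0, 5.0, 5.5]
True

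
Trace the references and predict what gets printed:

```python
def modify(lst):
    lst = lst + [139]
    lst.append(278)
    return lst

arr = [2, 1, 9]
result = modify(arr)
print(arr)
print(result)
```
[2, 1, 9]
[2, 1, 9, 139, 278]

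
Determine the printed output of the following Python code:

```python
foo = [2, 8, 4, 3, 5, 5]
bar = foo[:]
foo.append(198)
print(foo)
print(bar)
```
[2, 8, 4, 3, 5, 5, 198]
[2, 8, 4, 3, 5, 5]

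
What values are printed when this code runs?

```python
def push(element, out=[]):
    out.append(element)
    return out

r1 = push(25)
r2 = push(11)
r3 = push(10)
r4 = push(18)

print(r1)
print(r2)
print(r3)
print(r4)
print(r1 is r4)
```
[25, 11, 10, 18]
[25, 11, 10, 18]
[25, 11, 10, 18]
[25, 11, 10, 18]
True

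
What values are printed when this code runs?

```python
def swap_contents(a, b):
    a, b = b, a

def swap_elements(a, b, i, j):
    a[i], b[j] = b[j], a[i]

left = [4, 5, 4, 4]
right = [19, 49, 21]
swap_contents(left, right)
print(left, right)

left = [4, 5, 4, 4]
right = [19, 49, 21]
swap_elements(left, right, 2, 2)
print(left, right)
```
[4, 5, 4, 4] [19, 49, 21]
[4, 5, 21, 4] [19, 49, 4]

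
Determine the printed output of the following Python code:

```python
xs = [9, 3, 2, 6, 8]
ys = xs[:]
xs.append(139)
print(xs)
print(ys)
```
[9, 3, 2, 6, 8, 139]
[9, 3, 2, 6, 8]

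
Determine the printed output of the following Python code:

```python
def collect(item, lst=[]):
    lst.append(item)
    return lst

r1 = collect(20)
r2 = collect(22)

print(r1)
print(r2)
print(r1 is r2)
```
[20, 22]
[20, 22]
True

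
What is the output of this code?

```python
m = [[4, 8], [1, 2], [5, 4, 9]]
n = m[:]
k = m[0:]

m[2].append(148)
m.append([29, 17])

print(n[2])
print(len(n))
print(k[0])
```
[5, 4, 9, 148]
3
[4, 8]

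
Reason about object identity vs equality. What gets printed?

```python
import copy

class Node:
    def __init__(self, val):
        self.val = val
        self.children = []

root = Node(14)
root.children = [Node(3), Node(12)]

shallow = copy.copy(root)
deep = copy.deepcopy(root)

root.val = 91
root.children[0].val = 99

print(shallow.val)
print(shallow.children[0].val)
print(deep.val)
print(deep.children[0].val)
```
14
99
14
3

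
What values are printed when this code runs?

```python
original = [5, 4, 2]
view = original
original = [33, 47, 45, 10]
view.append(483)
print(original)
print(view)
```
[33, 47, 45, 10]
[5, 4, 2, 483]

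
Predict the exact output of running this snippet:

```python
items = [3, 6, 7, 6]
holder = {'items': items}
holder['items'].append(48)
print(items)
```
[3, 6, 7, 6, 48]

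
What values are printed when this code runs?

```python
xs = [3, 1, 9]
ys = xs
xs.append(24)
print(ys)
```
[3, 1, 9, 24]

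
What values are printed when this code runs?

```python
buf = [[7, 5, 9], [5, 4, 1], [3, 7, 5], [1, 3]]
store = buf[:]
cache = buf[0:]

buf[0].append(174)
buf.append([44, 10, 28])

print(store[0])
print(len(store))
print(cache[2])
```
[7, 5, 9, 174]
4
[3, 7, 5]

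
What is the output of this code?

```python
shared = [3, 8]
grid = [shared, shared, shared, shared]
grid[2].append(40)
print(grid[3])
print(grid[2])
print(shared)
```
[3, 8, 40]
[3, 8, 40]
[3, 8, 40]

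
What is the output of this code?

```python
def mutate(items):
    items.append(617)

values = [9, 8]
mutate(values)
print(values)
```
[9, 8, 617]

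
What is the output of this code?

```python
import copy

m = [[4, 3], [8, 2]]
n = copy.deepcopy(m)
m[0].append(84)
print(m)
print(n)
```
[[4, 3, 84], [8, 2]]
[[4, 3], [8, 2]]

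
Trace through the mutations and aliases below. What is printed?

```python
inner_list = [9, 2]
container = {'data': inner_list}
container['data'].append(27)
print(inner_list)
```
[9, 2, 27]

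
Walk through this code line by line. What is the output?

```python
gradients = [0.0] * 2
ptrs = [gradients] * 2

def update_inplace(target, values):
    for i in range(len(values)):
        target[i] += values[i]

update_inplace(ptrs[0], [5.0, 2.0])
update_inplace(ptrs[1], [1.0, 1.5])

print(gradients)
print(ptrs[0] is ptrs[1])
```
[6.0, 3.5]
True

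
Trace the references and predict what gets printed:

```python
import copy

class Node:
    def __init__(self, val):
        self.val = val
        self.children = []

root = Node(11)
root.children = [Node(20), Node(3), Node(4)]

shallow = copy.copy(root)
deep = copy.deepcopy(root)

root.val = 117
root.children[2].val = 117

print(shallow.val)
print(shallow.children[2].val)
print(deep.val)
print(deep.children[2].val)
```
11
117
11
4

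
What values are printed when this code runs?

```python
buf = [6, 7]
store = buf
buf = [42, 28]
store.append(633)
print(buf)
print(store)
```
[42, 28]
[6, 7, 633]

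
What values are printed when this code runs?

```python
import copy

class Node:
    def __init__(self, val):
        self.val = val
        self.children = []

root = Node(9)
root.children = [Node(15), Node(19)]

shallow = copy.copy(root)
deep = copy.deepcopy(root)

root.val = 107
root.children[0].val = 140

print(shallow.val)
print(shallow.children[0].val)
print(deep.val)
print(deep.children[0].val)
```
9
140
9
15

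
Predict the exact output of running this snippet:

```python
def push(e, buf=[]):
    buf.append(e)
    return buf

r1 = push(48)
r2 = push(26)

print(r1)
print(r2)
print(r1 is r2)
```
[48, 26]
[48, 26]
True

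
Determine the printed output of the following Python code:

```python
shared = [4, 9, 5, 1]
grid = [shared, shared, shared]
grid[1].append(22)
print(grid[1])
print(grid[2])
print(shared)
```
[4, 9, 5, 1, 22]
[4, 9, 5, 1, 22]
[4, 9, 5, 1, 22]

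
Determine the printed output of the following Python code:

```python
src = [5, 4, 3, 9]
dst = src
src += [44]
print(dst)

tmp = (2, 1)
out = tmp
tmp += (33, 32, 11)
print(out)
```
[5, 4, 3, 9, 44]
(2, 1)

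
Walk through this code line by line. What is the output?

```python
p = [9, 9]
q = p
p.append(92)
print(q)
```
[9, 9, 92]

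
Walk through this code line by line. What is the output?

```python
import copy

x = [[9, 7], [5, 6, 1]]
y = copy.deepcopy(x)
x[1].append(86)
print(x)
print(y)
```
[[9, 7], [5, 6, 1, 86]]
[[9, 7], [5, 6, 1]]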